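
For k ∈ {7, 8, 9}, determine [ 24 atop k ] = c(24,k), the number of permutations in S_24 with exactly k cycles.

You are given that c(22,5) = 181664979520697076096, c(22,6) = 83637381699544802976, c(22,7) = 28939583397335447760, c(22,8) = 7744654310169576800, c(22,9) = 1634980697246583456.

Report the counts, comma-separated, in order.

r23: T_23,6=22×83637381699544802976+181664979520697076096=2021687376910682741568; T_23,7=22×28939583397335447760+83637381699544802976=720308216440924653696; T_23,8=22×7744654310169576800+28939583397335447760=199321978221066137360; T_23,9=22×1634980697246583456+7744654310169576800=43714229649594412832
r24: T_24,7=23×720308216440924653696+2021687376910682741568=18588776355051949776576; T_24,8=23×199321978221066137360+720308216440924653696=5304713715525445812976; T_24,9=23×43714229649594412832+199321978221066137360=1204749260161737632496
Read c(24,7) = 18588776355051949776576, c(24,8) = 5304713715525445812976, c(24,9) = 1204749260161737632496.

18588776355051949776576, 5304713715525445812976, 1204749260161737632496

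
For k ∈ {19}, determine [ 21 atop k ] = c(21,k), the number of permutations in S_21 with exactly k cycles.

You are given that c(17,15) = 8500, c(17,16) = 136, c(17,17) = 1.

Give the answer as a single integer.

20615

[18] T[18,16]:17*136+8500=10812 · T[18,17]:17*1+136=153 · T[18,18]:17*0+1=1
[19] T[19,17]:18*153+10812=13566 · T[19,18]:18*1+153=171 · T[19,19]:18*0+1=1
[20] T[20,18]:19*171+13566=16815 · T[20,19]:19*1+171=190
[21] T[21,19]:20*190+16815=20615
Read c(21,19) = 20615.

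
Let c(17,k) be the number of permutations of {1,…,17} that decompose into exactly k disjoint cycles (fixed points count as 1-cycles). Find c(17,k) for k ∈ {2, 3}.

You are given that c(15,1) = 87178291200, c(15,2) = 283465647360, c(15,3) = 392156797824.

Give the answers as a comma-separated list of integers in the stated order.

i=16: T(16,1)=0+15·87178291200=1307674368000 | T(16,2)=87178291200+15·283465647360=4339163001600 | T(16,3)=283465647360+15·392156797824=6165817614720
i=17: T(17,2)=1307674368000+16·4339163001600=70734282393600 | T(17,3)=4339163001600+16·6165817614720=102992244837120
Read c(17,2) = 70734282393600, c(17,3) = 102992244837120.

70734282393600, 102992244837120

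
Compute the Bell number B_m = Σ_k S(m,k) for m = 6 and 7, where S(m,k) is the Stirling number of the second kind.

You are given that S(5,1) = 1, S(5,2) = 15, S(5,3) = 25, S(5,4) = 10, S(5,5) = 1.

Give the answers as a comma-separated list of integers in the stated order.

203, 877

r6: T_6,1=1×1+0=1; T_6,2=2×15+1=31; T_6,3=3×25+15=90; T_6,4=4×10+25=65; T_6,5=5×1+10=15; T_6,6=6×0+1=1
r7: T_7,1=1×1+0=1; T_7,2=2×31+1=63; T_7,3=3×90+31=301; T_7,4=4×65+90=350; T_7,5=5×15+65=140; T_7,6=6×1+15=21; T_7,7=7×0+1=1
B_6 = ΣS(6,k) = 1+31+90+65+15+1 = 203
B_7 = ΣS(7,k) = 1+63+301+350+140+21+1 = 877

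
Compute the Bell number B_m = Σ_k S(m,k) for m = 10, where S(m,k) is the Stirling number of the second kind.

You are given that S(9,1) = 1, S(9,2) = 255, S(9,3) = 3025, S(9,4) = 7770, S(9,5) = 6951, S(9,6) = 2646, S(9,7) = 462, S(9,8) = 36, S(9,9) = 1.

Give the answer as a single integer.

@10  (10,1):1·1+0→1, (10,2):255·2+1→511, (10,3):3025·3+255→9330, (10,4):7770·4+3025→34105, (10,5):6951·5+7770→42525, (10,6):2646·6+6951→22827, (10,7):462·7+2646→5880, (10,8):36·8+462→750, (10,9):1·9+36→45, (10,10):0·10+1→1
B_10 = ΣS(10,k) = 1+511+9330+34105+42525+22827+5880+750+45+1 = 115975

115975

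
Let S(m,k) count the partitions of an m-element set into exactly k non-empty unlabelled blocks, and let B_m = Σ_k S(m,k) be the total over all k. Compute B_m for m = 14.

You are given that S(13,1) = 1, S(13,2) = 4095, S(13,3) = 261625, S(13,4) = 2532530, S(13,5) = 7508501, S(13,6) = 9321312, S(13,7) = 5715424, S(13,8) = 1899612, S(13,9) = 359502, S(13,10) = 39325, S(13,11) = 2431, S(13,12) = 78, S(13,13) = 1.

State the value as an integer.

r14: T_14,1=1×1+0=1; T_14,2=2×4095+1=8191; T_14,3=3×261625+4095=788970; T_14,4=4×2532530+261625=10391745; T_14,5=5×7508501+2532530=40075035; T_14,6=6×9321312+7508501=63436373; T_14,7=7×5715424+9321312=49329280; T_14,8=8×1899612+5715424=20912320; T_14,9=9×359502+1899612=5135130; T_14,10=10×39325+359502=752752; T_14,11=11×2431+39325=66066; T_14,12=12×78+2431=3367; T_14,13=13×1+78=91; T_14,14=14×0+1=1
B_14 = ΣS(14,k) = 1+8191+788970+10391745+40075035+63436373+49329280+20912320+5135130+752752+66066+3367+91+1 = 190899322

190899322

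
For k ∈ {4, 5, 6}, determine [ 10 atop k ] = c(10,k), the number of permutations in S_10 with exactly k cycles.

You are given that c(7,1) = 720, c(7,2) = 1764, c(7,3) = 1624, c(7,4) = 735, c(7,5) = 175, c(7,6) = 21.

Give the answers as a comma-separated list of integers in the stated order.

@8  (8,2):1764·7+720→13068, (8,3):1624·7+1764→13132, (8,4):735·7+1624→6769, (8,5):175·7+735→1960, (8,6):21·7+175→322
@9  (9,3):13132·8+13068→118124, (9,4):6769·8+13132→67284, (9,5):1960·8+6769→22449, (9,6):322·8+1960→4536
@10  (10,4):67284·9+118124→723680, (10,5):22449·9+67284→269325, (10,6):4536·9+22449→63273
Read c(10,4) = 723680, c(10,5) = 269325, c(10,6) = 63273.

723680, 269325, 63273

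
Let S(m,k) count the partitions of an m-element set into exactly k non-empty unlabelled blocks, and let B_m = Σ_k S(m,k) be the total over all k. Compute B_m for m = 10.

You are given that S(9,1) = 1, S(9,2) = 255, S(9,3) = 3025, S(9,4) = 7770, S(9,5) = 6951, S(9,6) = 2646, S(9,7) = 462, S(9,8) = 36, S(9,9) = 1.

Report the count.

[10] T[10,1]:1*1+0=1 · T[10,2]:2*255+1=511 · T[10,3]:3*3025+255=9330 · T[10,4]:4*7770+3025=34105 · T[10,5]:5*6951+7770=42525 · T[10,6]:6*2646+6951=22827 · T[10,7]:7*462+2646=5880 · T[10,8]:8*36+462=750 · T[10,9]:9*1+36=45 · T[10,10]:10*0+1=1
B_10 = ΣS(10,k) = 1+511+9330+34105+42525+22827+5880+750+45+1 = 115975

115975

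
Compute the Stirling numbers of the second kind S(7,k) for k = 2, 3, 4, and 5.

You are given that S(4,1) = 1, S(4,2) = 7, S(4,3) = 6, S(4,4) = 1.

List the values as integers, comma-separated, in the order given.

[5] T[5,1]:1*1+0=1 · T[5,2]:2*7+1=15 · T[5,3]:3*6+7=25 · T[5,4]:4*1+6=10 · T[5,5]:5*0+1=1
[6] T[6,1]:1*1+0=1 · T[6,2]:2*15+1=31 · T[6,3]:3*25+15=90 · T[6,4]:4*10+25=65 · T[6,5]:5*1+10=15
[7] T[7,2]:2*31+1=63 · T[7,3]:3*90+31=301 · T[7,4]:4*65+90=350 · T[7,5]:5*15+65=140
Read S(7,2) = 63, S(7,3) = 301, S(7,4) = 350, S(7,5) = 140.

63, 301, 350, 140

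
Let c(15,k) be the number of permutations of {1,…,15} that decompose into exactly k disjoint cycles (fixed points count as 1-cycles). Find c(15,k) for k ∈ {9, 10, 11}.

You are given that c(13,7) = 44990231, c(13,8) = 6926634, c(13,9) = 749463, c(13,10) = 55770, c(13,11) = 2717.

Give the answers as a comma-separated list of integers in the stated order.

row 14: T[14][8]=13·6926634+44990231=135036473  T[14][9]=13·749463+6926634=16669653  T[14][10]=13·55770+749463=1474473  T[14][11]=13·2717+55770=91091
row 15: T[15][9]=14·16669653+135036473=368411615  T[15][10]=14·1474473+16669653=37312275  T[15][11]=14·91091+1474473=2749747
Read c(15,9) = 368411615, c(15,10) = 37312275, c(15,11) = 2749747.

368411615, 37312275, 2749747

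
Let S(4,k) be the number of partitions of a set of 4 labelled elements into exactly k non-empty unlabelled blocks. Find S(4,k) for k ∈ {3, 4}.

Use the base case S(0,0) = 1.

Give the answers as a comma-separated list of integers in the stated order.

6, 1

r1: T_1,1=1×0+1=1
r2: T_2,1=1×1+0=1; T_2,2=2×0+1=1
r3: T_3,2=2×1+1=3; T_3,3=3×0+1=1
r4: T_4,3=3×1+3=6; T_4,4=4×0+1=1
Read S(4,3) = 6, S(4,4) = 1.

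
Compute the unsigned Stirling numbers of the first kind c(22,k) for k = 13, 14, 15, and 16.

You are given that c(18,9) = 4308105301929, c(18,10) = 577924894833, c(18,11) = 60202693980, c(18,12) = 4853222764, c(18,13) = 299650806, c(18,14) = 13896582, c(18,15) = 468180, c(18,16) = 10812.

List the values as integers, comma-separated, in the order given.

r19: T_19,10=18×577924894833+4308105301929=14710753408923; T_19,11=18×60202693980+577924894833=1661573386473; T_19,12=18×4853222764+60202693980=147560703732; T_19,13=18×299650806+4853222764=10246937272; T_19,14=18×13896582+299650806=549789282; T_19,15=18×468180+13896582=22323822; T_19,16=18×10812+468180=662796
r20: T_20,11=19×1661573386473+14710753408923=46280647751910; T_20,12=19×147560703732+1661573386473=4465226757381; T_20,13=19×10246937272+147560703732=342252511900; T_20,14=19×549789282+10246937272=20692933630; T_20,15=19×22323822+549789282=973941900; T_20,16=19×662796+22323822=34916946
r21: T_21,12=20×4465226757381+46280647751910=135585182899530; T_21,13=20×342252511900+4465226757381=11310276995381; T_21,14=20×20692933630+342252511900=756111184500; T_21,15=20×973941900+20692933630=40171771630; T_21,16=20×34916946+973941900=1672280820
r22: T_22,13=21×11310276995381+135585182899530=373100999802531; T_22,14=21×756111184500+11310276995381=27188611869881; T_22,15=21×40171771630+756111184500=1599718388730; T_22,16=21×1672280820+40171771630=75289668850
Read c(22,13) = 373100999802531, c(22,14) = 27188611869881, c(22,15) = 1599718388730, c(22,16) = 75289668850.

373100999802531, 27188611869881, 1599718388730, 75289668850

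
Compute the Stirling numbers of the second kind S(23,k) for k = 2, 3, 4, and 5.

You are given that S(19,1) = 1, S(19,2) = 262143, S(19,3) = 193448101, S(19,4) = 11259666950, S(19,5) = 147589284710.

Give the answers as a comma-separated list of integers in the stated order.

4194303, 15686335501, 2916342574750, 96416888184100

i=20: T(20,1)=0+1·1=1 | T(20,2)=1+2·262143=524287 | T(20,3)=262143+3·193448101=580606446 | T(20,4)=193448101+4·11259666950=45232115901 | T(20,5)=11259666950+5·147589284710=749206090500
i=21: T(21,1)=0+1·1=1 | T(21,2)=1+2·524287=1048575 | T(21,3)=524287+3·580606446=1742343625 | T(21,4)=580606446+4·45232115901=181509070050 | T(21,5)=45232115901+5·749206090500=3791262568401
i=22: T(22,1)=0+1·1=1 | T(22,2)=1+2·1048575=2097151 | T(22,3)=1048575+3·1742343625=5228079450 | T(22,4)=1742343625+4·181509070050=727778623825 | T(22,5)=181509070050+5·3791262568401=19137821912055
i=23: T(23,2)=1+2·2097151=4194303 | T(23,3)=2097151+3·5228079450=15686335501 | T(23,4)=5228079450+4·727778623825=2916342574750 | T(23,5)=727778623825+5·19137821912055=96416888184100
Read S(23,2) = 4194303, S(23,3) = 15686335501, S(23,4) = 2916342574750, S(23,5) = 96416888184100.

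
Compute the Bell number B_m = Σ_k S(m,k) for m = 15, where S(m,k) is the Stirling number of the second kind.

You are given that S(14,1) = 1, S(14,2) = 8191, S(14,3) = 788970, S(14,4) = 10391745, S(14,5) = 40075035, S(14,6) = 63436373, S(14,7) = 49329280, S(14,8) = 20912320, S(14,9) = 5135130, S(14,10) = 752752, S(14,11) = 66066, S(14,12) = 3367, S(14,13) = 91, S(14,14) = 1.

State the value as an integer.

1382958545

[15] T[15,1]:1*1+0=1 · T[15,2]:2*8191+1=16383 · T[15,3]:3*788970+8191=2375101 · T[15,4]:4*10391745+788970=42355950 · T[15,5]:5*40075035+10391745=210766920 · T[15,6]:6*63436373+40075035=420693273 · T[15,7]:7*49329280+63436373=408741333 · T[15,8]:8*20912320+49329280=216627840 · T[15,9]:9*5135130+20912320=67128490 · T[15,10]:10*752752+5135130=12662650 · T[15,11]:11*66066+752752=1479478 · T[15,12]:12*3367+66066=106470 · T[15,13]:13*91+3367=4550 · T[15,14]:14*1+91=105 · T[15,15]:15*0+1=1
B_15 = ΣS(15,k) = 1+16383+2375101+42355950+210766920+420693273+408741333+216627840+67128490+12662650+1479478+106470+4550+105+1 = 1382958545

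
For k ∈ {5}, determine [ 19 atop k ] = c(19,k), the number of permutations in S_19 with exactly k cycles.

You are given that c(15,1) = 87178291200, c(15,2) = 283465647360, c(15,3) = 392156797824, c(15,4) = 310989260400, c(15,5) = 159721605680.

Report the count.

17950712280921504

[16] T[16,2]:15*283465647360+87178291200=4339163001600 · T[16,3]:15*392156797824+283465647360=6165817614720 · T[16,4]:15*310989260400+392156797824=5056995703824 · T[16,5]:15*159721605680+310989260400=2706813345600
[17] T[17,3]:16*6165817614720+4339163001600=102992244837120 · T[17,4]:16*5056995703824+6165817614720=87077748875904 · T[17,5]:16*2706813345600+5056995703824=48366009233424
[18] T[18,4]:17*87077748875904+102992244837120=1583313975727488 · T[18,5]:17*48366009233424+87077748875904=909299905844112
[19] T[19,5]:18*909299905844112+1583313975727488=17950712280921504
Read c(19,5) = 17950712280921504.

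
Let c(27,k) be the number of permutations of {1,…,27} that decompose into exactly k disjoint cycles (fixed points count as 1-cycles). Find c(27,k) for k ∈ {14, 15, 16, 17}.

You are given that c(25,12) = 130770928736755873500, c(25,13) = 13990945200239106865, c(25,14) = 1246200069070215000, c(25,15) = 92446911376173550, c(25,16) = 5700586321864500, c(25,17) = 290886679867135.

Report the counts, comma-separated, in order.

r26: T_26,13=25×13990945200239106865+130770928736755873500=480544558742733545125; T_26,14=25×1246200069070215000+13990945200239106865=45145946926994481865; T_26,15=25×92446911376173550+1246200069070215000=3557372853474553750; T_26,16=25×5700586321864500+92446911376173550=234961569422786050; T_26,17=25×290886679867135+5700586321864500=12972753318542875
r27: T_27,14=26×45145946926994481865+480544558742733545125=1654339178844590073615; T_27,15=26×3557372853474553750+45145946926994481865=137637641117332879365; T_27,16=26×234961569422786050+3557372853474553750=9666373658466991050; T_27,17=26×12972753318542875+234961569422786050=572253155704900800
Read c(27,14) = 1654339178844590073615, c(27,15) = 137637641117332879365, c(27,16) = 9666373658466991050, c(27,17) = 572253155704900800.

1654339178844590073615, 137637641117332879365, 9666373658466991050, 572253155704900800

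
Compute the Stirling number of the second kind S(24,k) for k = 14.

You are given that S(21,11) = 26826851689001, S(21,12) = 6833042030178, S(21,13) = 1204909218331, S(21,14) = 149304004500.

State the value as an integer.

@22  (22,12):6833042030178·12+26826851689001→108823356051137, (22,13):1204909218331·13+6833042030178→22496861868481, (22,14):149304004500·14+1204909218331→3295165281331
@23  (23,13):22496861868481·13+108823356051137→401282560341390, (23,14):3295165281331·14+22496861868481→68629175807115
@24  (24,14):68629175807115·14+401282560341390→1362091021641000
Read S(24,14) = 1362091021641000.

1362091021641000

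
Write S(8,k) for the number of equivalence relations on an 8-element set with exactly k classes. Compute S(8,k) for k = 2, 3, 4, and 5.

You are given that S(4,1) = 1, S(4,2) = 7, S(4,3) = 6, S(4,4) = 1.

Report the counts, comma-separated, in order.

127, 966, 1701, 1050

row 5: T[5][1]=1·1+0=1  T[5][2]=2·7+1=15  T[5][3]=3·6+7=25  T[5][4]=4·1+6=10  T[5][5]=5·0+1=1
row 6: T[6][1]=1·1+0=1  T[6][2]=2·15+1=31  T[6][3]=3·25+15=90  T[6][4]=4·10+25=65  T[6][5]=5·1+10=15
row 7: T[7][1]=1·1+0=1  T[7][2]=2·31+1=63  T[7][3]=3·90+31=301  T[7][4]=4·65+90=350  T[7][5]=5·15+65=140
row 8: T[8][2]=2·63+1=127  T[8][3]=3·301+63=966  T[8][4]=4·350+301=1701  T[8][5]=5·140+350=1050
Read S(8,2) = 127, S(8,3) = 966, S(8,4) = 1701, S(8,5) = 1050.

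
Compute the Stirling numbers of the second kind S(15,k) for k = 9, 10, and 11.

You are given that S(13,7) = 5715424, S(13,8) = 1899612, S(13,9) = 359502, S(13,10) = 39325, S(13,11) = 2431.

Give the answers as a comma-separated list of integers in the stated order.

67128490, 12662650, 1479478

[14] T[14,8]:8*1899612+5715424=20912320 · T[14,9]:9*359502+1899612=5135130 · T[14,10]:10*39325+359502=752752 · T[14,11]:11*2431+39325=66066
[15] T[15,9]:9*5135130+20912320=67128490 · T[15,10]:10*752752+5135130=12662650 · T[15,11]:11*66066+752752=1479478
Read S(15,9) = 67128490, S(15,10) = 12662650, S(15,11) = 1479478.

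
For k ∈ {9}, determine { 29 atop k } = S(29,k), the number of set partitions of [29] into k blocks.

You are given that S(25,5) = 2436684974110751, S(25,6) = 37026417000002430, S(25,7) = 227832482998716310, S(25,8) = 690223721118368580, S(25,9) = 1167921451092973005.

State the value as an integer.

i=26: T(26,6)=2436684974110751+6·37026417000002430=224595186974125331 | T(26,7)=37026417000002430+7·227832482998716310=1631853797991016600 | T(26,8)=227832482998716310+8·690223721118368580=5749622251945664950 | T(26,9)=690223721118368580+9·1167921451092973005=11201516780955125625
i=27: T(27,7)=224595186974125331+7·1631853797991016600=11647571772911241531 | T(27,8)=1631853797991016600+8·5749622251945664950=47628831813556336200 | T(27,9)=5749622251945664950+9·11201516780955125625=106563273280541795575
i=28: T(28,8)=11647571772911241531+8·47628831813556336200=392678226281361931131 | T(28,9)=47628831813556336200+9·106563273280541795575=1006698291338432496375
i=29: T(29,9)=392678226281361931131+9·1006698291338432496375=9452962848327254398506
Read S(29,9) = 9452962848327254398506.

9452962848327254398506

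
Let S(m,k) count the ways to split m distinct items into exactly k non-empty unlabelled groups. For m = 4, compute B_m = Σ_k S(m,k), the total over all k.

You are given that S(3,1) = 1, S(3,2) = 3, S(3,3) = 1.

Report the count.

row 4: T[4][1]=1·1+0=1  T[4][2]=2·3+1=7  T[4][3]=3·1+3=6  T[4][4]=4·0+1=1
B_4 = ΣS(4,k) = 1+7+6+1 = 15

15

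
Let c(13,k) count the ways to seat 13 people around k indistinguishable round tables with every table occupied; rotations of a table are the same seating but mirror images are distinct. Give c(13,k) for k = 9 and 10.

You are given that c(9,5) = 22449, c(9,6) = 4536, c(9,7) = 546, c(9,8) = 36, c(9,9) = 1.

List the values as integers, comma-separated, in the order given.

749463, 55770

i=10: T(10,6)=22449+9·4536=63273 | T(10,7)=4536+9·546=9450 | T(10,8)=546+9·36=870 | T(10,9)=36+9·1=45 | T(10,10)=1+9·0=1
i=11: T(11,7)=63273+10·9450=157773 | T(11,8)=9450+10·870=18150 | T(11,9)=870+10·45=1320 | T(11,10)=45+10·1=55
i=12: T(12,8)=157773+11·18150=357423 | T(12,9)=18150+11·1320=32670 | T(12,10)=1320+11·55=1925
i=13: T(13,9)=357423+12·32670=749463 | T(13,10)=32670+12·1925=55770
Read c(13,9) = 749463, c(13,10) = 55770.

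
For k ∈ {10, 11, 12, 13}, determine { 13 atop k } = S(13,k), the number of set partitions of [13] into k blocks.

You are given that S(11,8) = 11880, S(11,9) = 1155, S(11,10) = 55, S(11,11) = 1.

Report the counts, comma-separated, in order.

39325, 2431, 78, 1

@12  (12,9):1155·9+11880→22275, (12,10):55·10+1155→1705, (12,11):1·11+55→66, (12,12):0·12+1→1
@13  (13,10):1705·10+22275→39325, (13,11):66·11+1705→2431, (13,12):1·12+66→78, (13,13):0·13+1→1
Read S(13,10) = 39325, S(13,11) = 2431, S(13,12) = 78, S(13,13) = 1.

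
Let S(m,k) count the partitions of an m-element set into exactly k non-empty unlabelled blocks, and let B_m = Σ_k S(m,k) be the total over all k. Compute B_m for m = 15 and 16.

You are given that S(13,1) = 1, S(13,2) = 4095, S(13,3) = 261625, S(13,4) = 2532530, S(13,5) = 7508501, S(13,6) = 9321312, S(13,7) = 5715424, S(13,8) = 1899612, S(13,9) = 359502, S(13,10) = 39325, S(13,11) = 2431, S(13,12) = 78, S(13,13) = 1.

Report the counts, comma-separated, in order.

row 14: T[14][1]=1·1+0=1  T[14][2]=2·4095+1=8191  T[14][3]=3·261625+4095=788970  T[14][4]=4·2532530+261625=10391745  T[14][5]=5·7508501+2532530=40075035  T[14][6]=6·9321312+7508501=63436373  T[14][7]=7·5715424+9321312=49329280  T[14][8]=8·1899612+5715424=20912320  T[14][9]=9·359502+1899612=5135130  T[14][10]=10·39325+359502=752752  T[14][11]=11·2431+39325=66066  T[14][12]=12·78+2431=3367  T[14][13]=13·1+78=91  T[14][14]=14·0+1=1
row 15: T[15][1]=1·1+0=1  T[15][2]=2·8191+1=16383  T[15][3]=3·788970+8191=2375101  T[15][4]=4·10391745+788970=42355950  T[15][5]=5·40075035+10391745=210766920  T[15][6]=6·63436373+40075035=420693273  T[15][7]=7·49329280+63436373=408741333  T[15][8]=8·20912320+49329280=216627840  T[15][9]=9·5135130+20912320=67128490  T[15][10]=10·752752+5135130=12662650  T[15][11]=11·66066+752752=1479478  T[15][12]=12·3367+66066=106470  T[15][13]=13·91+3367=4550  T[15][14]=14·1+91=105  T[15][15]=15·0+1=1
row 16: T[16][1]=1·1+0=1  T[16][2]=2·16383+1=32767  T[16][3]=3·2375101+16383=7141686  T[16][4]=4·42355950+2375101=171798901  T[16][5]=5·210766920+42355950=1096190550  T[16][6]=6·420693273+210766920=2734926558  T[16][7]=7·408741333+420693273=3281882604  T[16][8]=8·216627840+408741333=2141764053  T[16][9]=9·67128490+216627840=820784250  T[16][10]=10·12662650+67128490=193754990  T[16][11]=11·1479478+12662650=28936908  T[16][12]=12·106470+1479478=2757118  T[16][13]=13·4550+106470=165620  T[16][14]=14·105+4550=6020  T[16][15]=15·1+105=120  T[16][16]=16·0+1=1
B_15 = ΣS(15,k) = 1+16383+2375101+42355950+210766920+420693273+408741333+216627840+67128490+12662650+1479478+106470+4550+105+1 = 1382958545
B_16 = ΣS(16,k) = 1+32767+7141686+171798901+1096190550+2734926558+3281882604+2141764053+820784250+193754990+28936908+2757118+165620+6020+120+1 = 10480142147

1382958545, 10480142147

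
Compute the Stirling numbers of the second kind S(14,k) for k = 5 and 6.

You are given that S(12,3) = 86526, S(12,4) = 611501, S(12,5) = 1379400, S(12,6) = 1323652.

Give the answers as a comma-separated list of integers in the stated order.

40075035, 63436373

r13: T_13,4=4×611501+86526=2532530; T_13,5=5×1379400+611501=7508501; T_13,6=6×1323652+1379400=9321312
r14: T_14,5=5×7508501+2532530=40075035; T_14,6=6×9321312+7508501=63436373
Read S(14,5) = 40075035, S(14,6) = 63436373.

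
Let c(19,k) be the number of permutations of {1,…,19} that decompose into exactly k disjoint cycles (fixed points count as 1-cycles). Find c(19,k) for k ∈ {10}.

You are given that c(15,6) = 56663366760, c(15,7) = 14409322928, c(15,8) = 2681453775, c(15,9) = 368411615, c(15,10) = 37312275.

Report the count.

@16  (16,7):14409322928·15+56663366760→272803210680, (16,8):2681453775·15+14409322928→54631129553, (16,9):368411615·15+2681453775→8207628000, (16,10):37312275·15+368411615→928095740
@17  (17,8):54631129553·16+272803210680→1146901283528, (17,9):8207628000·16+54631129553→185953177553, (17,10):928095740·16+8207628000→23057159840
@18  (18,9):185953177553·17+1146901283528→4308105301929, (18,10):23057159840·17+185953177553→577924894833
@19  (19,10):577924894833·18+4308105301929→14710753408923
Read c(19,10) = 14710753408923.

14710753408923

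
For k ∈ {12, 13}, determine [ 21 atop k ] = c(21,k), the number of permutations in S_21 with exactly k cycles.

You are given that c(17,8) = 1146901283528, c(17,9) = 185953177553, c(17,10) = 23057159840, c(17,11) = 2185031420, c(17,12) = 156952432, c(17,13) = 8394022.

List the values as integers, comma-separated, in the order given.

[18] T[18,9]:17*185953177553+1146901283528=4308105301929 · T[18,10]:17*23057159840+185953177553=577924894833 · T[18,11]:17*2185031420+23057159840=60202693980 · T[18,12]:17*156952432+2185031420=4853222764 · T[18,13]:17*8394022+156952432=299650806
[19] T[19,10]:18*577924894833+4308105301929=14710753408923 · T[19,11]:18*60202693980+577924894833=1661573386473 · T[19,12]:18*4853222764+60202693980=147560703732 · T[19,13]:18*299650806+4853222764=10246937272
[20] T[20,11]:19*1661573386473+14710753408923=46280647751910 · T[20,12]:19*147560703732+1661573386473=4465226757381 · T[20,13]:19*10246937272+147560703732=342252511900
[21] T[21,12]:20*4465226757381+46280647751910=135585182899530 · T[21,13]:20*342252511900+4465226757381=11310276995381
Read c(21,12) = 135585182899530, c(21,13) = 11310276995381.

135585182899530, 11310276995381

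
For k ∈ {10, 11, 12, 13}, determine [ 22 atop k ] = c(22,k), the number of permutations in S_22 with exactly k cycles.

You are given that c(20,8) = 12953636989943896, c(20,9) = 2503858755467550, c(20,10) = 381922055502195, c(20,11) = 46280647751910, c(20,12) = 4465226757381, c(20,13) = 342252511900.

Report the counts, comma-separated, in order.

276019109275035346, 37600535086859745, 4154823851430525, 373100999802531

r21: T_21,9=20×2503858755467550+12953636989943896=63030812099294896; T_21,10=20×381922055502195+2503858755467550=10142299865511450; T_21,11=20×46280647751910+381922055502195=1307535010540395; T_21,12=20×4465226757381+46280647751910=135585182899530; T_21,13=20×342252511900+4465226757381=11310276995381
r22: T_22,10=21×10142299865511450+63030812099294896=276019109275035346; T_22,11=21×1307535010540395+10142299865511450=37600535086859745; T_22,12=21×135585182899530+1307535010540395=4154823851430525; T_22,13=21×11310276995381+135585182899530=373100999802531
Read c(22,10) = 276019109275035346, c(22,11) = 37600535086859745, c(22,12) = 4154823851430525, c(22,13) = 373100999802531.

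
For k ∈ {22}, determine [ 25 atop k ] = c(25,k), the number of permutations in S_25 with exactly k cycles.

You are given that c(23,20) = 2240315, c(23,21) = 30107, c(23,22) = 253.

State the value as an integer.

3795000

r24: T_24,21=23×30107+2240315=2932776; T_24,22=23×253+30107=35926
r25: T_25,22=24×35926+2932776=3795000
Read c(25,22) = 3795000.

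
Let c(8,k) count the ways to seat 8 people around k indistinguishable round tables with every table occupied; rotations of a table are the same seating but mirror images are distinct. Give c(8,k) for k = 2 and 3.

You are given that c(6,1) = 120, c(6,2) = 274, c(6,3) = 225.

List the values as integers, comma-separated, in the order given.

13068, 13132

r7: T_7,1=6×120+0=720; T_7,2=6×274+120=1764; T_7,3=6×225+274=1624
r8: T_8,2=7×1764+720=13068; T_8,3=7×1624+1764=13132
Read c(8,2) = 13068, c(8,3) = 13132.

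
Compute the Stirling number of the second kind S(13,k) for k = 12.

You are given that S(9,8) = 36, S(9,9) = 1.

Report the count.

78

r10: T_10,9=9×1+36=45; T_10,10=10×0+1=1
r11: T_11,10=10×1+45=55; T_11,11=11×0+1=1
r12: T_12,11=11×1+55=66; T_12,12=12×0+1=1
r13: T_13,12=12×1+66=78
Read S(13,12) = 78.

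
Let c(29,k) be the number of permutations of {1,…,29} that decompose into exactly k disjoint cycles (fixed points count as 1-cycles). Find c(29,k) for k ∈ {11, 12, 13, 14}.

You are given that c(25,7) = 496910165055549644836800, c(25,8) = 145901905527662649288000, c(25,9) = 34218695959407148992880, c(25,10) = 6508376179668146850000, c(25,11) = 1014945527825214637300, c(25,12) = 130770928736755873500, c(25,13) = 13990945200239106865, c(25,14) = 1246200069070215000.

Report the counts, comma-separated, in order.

[26] T[26,8]:25*145901905527662649288000+496910165055549644836800=4144457803247115877036800 · T[26,9]:25*34218695959407148992880+145901905527662649288000=1001369304512841374110000 · T[26,10]:25*6508376179668146850000+34218695959407148992880=196928100451110820242880 · T[26,11]:25*1014945527825214637300+6508376179668146850000=31882014375298512782500 · T[26,12]:25*130770928736755873500+1014945527825214637300=4284218746244111474800 · T[26,13]:25*13990945200239106865+130770928736755873500=480544558742733545125 · T[26,14]:25*1246200069070215000+13990945200239106865=45145946926994481865
[27] T[27,9]:26*1001369304512841374110000+4144457803247115877036800=30180059720580991603896800 · T[27,10]:26*196928100451110820242880+1001369304512841374110000=6121499916241722700424880 · T[27,11]:26*31882014375298512782500+196928100451110820242880=1025860474208872152587880 · T[27,12]:26*4284218746244111474800+31882014375298512782500=143271701777645411127300 · T[27,13]:26*480544558742733545125+4284218746244111474800=16778377273555183648050 · T[27,14]:26*45145946926994481865+480544558742733545125=1654339178844590073615
[28] T[28,10]:27*6121499916241722700424880+30180059720580991603896800=195460557459107504515368560 · T[28,11]:27*1025860474208872152587880+6121499916241722700424880=33819732719881270820297640 · T[28,12]:27*143271701777645411127300+1025860474208872152587880=4894196422205298253024980 · T[28,13]:27*16778377273555183648050+143271701777645411127300=596287888163635369624650 · T[28,14]:27*1654339178844590073615+16778377273555183648050=61445535102359115635655
[29] T[29,11]:28*33819732719881270820297640+195460557459107504515368560=1142413073615783087483702480 · T[29,12]:28*4894196422205298253024980+33819732719881270820297640=170857232541629621904997080 · T[29,13]:28*596287888163635369624650+4894196422205298253024980=21590257290787088602515180 · T[29,14]:28*61445535102359115635655+596287888163635369624650=2316762871029690607422990
Read c(29,11) = 1142413073615783087483702480, c(29,12) = 170857232541629621904997080, c(29,13) = 21590257290787088602515180, c(29,14) = 2316762871029690607422990.

1142413073615783087483702480, 170857232541629621904997080, 21590257290787088602515180, 2316762871029690607422990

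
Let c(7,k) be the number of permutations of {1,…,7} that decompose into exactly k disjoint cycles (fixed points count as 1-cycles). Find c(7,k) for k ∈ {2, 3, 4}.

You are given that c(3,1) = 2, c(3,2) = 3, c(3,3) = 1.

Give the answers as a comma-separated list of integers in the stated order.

i=4: T(4,1)=0+3·2=6 | T(4,2)=2+3·3=11 | T(4,3)=3+3·1=6 | T(4,4)=1+3·0=1
i=5: T(5,1)=0+4·6=24 | T(5,2)=6+4·11=50 | T(5,3)=11+4·6=35 | T(5,4)=6+4·1=10
i=6: T(6,1)=0+5·24=120 | T(6,2)=24+5·50=274 | T(6,3)=50+5·35=225 | T(6,4)=35+5·10=85
i=7: T(7,2)=120+6·274=1764 | T(7,3)=274+6·225=1624 | T(7,4)=225+6·85=735
Read c(7,2) = 1764, c(7,3) = 1624, c(7,4) = 735.

1764, 1624, 735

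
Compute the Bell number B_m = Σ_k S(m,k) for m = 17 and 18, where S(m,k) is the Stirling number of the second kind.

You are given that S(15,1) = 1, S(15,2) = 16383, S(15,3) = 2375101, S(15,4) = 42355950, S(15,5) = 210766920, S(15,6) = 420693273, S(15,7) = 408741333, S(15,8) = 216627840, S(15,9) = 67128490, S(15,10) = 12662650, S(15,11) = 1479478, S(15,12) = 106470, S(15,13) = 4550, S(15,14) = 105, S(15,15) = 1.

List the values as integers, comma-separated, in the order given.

82864869804, 682076806159

row 16: T[16][1]=1·1+0=1  T[16][2]=2·16383+1=32767  T[16][3]=3·2375101+16383=7141686  T[16][4]=4·42355950+2375101=171798901  T[16][5]=5·210766920+42355950=1096190550  T[16][6]=6·420693273+210766920=2734926558  T[16][7]=7·408741333+420693273=3281882604  T[16][8]=8·216627840+408741333=2141764053  T[16][9]=9·67128490+216627840=820784250  T[16][10]=10·12662650+67128490=193754990  T[16][11]=11·1479478+12662650=28936908  T[16][12]=12·106470+1479478=2757118  T[16][13]=13·4550+106470=165620  T[16][14]=14·105+4550=6020  T[16][15]=15·1+105=120  T[16][16]=16·0+1=1
row 17: T[17][1]=1·1+0=1  T[17][2]=2·32767+1=65535  T[17][3]=3·7141686+32767=21457825  T[17][4]=4·171798901+7141686=694337290  T[17][5]=5·1096190550+171798901=5652751651  T[17][6]=6·2734926558+1096190550=17505749898  T[17][7]=7·3281882604+2734926558=25708104786  T[17][8]=8·2141764053+3281882604=20415995028  T[17][9]=9·820784250+2141764053=9528822303  T[17][10]=10·193754990+820784250=2758334150  T[17][11]=11·28936908+193754990=512060978  T[17][12]=12·2757118+28936908=62022324  T[17][13]=13·165620+2757118=4910178  T[17][14]=14·6020+165620=249900  T[17][15]=15·120+6020=7820  T[17][16]=16·1+120=136  T[17][17]=17·0+1=1
row 18: T[18][1]=1·1+0=1  T[18][2]=2·65535+1=131071  T[18][3]=3·21457825+65535=64439010  T[18][4]=4·694337290+21457825=2798806985  T[18][5]=5·5652751651+694337290=28958095545  T[18][6]=6·17505749898+5652751651=110687251039  T[18][7]=7·25708104786+17505749898=197462483400  T[18][8]=8·20415995028+25708104786=189036065010  T[18][9]=9·9528822303+20415995028=106175395755  T[18][10]=10·2758334150+9528822303=37112163803  T[18][11]=11·512060978+2758334150=8391004908  T[18][12]=12·62022324+512060978=1256328866  T[18][13]=13·4910178+62022324=125854638  T[18][14]=14·249900+4910178=8408778  T[18][15]=15·7820+249900=367200  T[18][16]=16·136+7820=9996  T[18][17]=17·1+136=153  T[18][18]=18·0+1=1
B_17 = ΣS(17,k) = 1+65535+21457825+694337290+5652751651+17505749898+25708104786+20415995028+9528822303+2758334150+512060978+62022324+4910178+249900+7820+136+1 = 82864869804
B_18 = ΣS(18,k) = 1+131071+64439010+2798806985+28958095545+110687251039+197462483400+189036065010+106175395755+37112163803+8391004908+1256328866+125854638+8408778+367200+9996+153+1 = 682076806159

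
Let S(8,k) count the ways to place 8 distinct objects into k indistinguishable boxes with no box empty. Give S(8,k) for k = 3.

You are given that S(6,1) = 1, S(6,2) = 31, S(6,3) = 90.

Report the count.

row 7: T[7][2]=2·31+1=63  T[7][3]=3·90+31=301
row 8: T[8][3]=3·301+63=966
Read S(8,3) = 966.

966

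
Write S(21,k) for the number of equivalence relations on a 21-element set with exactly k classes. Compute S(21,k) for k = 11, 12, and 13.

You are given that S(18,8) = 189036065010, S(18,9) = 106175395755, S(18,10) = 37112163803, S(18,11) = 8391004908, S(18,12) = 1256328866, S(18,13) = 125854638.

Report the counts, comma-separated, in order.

26826851689001, 6833042030178, 1204909218331

[19] T[19,9]:9*106175395755+189036065010=1144614626805 · T[19,10]:10*37112163803+106175395755=477297033785 · T[19,11]:11*8391004908+37112163803=129413217791 · T[19,12]:12*1256328866+8391004908=23466951300 · T[19,13]:13*125854638+1256328866=2892439160
[20] T[20,10]:10*477297033785+1144614626805=5917584964655 · T[20,11]:11*129413217791+477297033785=1900842429486 · T[20,12]:12*23466951300+129413217791=411016633391 · T[20,13]:13*2892439160+23466951300=61068660380
[21] T[21,11]:11*1900842429486+5917584964655=26826851689001 · T[21,12]:12*411016633391+1900842429486=6833042030178 · T[21,13]:13*61068660380+411016633391=1204909218331
Read S(21,11) = 26826851689001, S(21,12) = 6833042030178, S(21,13) = 1204909218331.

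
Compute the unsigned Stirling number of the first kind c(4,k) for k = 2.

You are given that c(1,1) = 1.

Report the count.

row 2: T[2][1]=1·1+0=1  T[2][2]=1·0+1=1
row 3: T[3][1]=2·1+0=2  T[3][2]=2·1+1=3
row 4: T[4][2]=3·3+2=11
Read c(4,2) = 11.

11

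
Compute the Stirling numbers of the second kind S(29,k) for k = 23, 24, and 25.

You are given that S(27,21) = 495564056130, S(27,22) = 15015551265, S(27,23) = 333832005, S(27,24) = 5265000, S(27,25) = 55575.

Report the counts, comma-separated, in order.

1347860993700, 33738295500, 626551380

row 28: T[28][22]=22·15015551265+495564056130=825906183960  T[28][23]=23·333832005+15015551265=22693687380  T[28][24]=24·5265000+333832005=460192005  T[28][25]=25·55575+5265000=6654375
row 29: T[29][23]=23·22693687380+825906183960=1347860993700  T[29][24]=24·460192005+22693687380=33738295500  T[29][25]=25·6654375+460192005=626551380
Read S(29,23) = 1347860993700, S(29,24) = 33738295500, S(29,25) = 626551380.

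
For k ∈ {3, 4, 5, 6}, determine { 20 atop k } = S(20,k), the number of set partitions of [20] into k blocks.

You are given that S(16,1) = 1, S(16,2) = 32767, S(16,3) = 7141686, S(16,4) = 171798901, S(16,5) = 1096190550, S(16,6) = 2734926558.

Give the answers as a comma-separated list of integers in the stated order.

i=17: T(17,1)=0+1·1=1 | T(17,2)=1+2·32767=65535 | T(17,3)=32767+3·7141686=21457825 | T(17,4)=7141686+4·171798901=694337290 | T(17,5)=171798901+5·1096190550=5652751651 | T(17,6)=1096190550+6·2734926558=17505749898
i=18: T(18,1)=0+1·1=1 | T(18,2)=1+2·65535=131071 | T(18,3)=65535+3·21457825=64439010 | T(18,4)=21457825+4·694337290=2798806985 | T(18,5)=694337290+5·5652751651=28958095545 | T(18,6)=5652751651+6·17505749898=110687251039
i=19: T(19,2)=1+2·131071=262143 | T(19,3)=131071+3·64439010=193448101 | T(19,4)=64439010+4·2798806985=11259666950 | T(19,5)=2798806985+5·28958095545=147589284710 | T(19,6)=28958095545+6·110687251039=693081601779
i=20: T(20,3)=262143+3·193448101=580606446 | T(20,4)=193448101+4·11259666950=45232115901 | T(20,5)=11259666950+5·147589284710=749206090500 | T(20,6)=147589284710+6·693081601779=4306078895384
Read S(20,3) = 580606446, S(20,4) = 45232115901, S(20,5) = 749206090500, S(20,6) = 4306078895384.

580606446, 45232115901, 749206090500, 4306078895384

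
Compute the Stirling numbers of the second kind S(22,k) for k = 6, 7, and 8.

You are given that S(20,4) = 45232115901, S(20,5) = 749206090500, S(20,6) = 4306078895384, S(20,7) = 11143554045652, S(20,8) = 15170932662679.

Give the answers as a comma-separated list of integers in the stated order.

163305339345225, 602762379967440, 1142399079991620

[21] T[21,5]:5*749206090500+45232115901=3791262568401 · T[21,6]:6*4306078895384+749206090500=26585679462804 · T[21,7]:7*11143554045652+4306078895384=82310957214948 · T[21,8]:8*15170932662679+11143554045652=132511015347084
[22] T[22,6]:6*26585679462804+3791262568401=163305339345225 · T[22,7]:7*82310957214948+26585679462804=602762379967440 · T[22,8]:8*132511015347084+82310957214948=1142399079991620
Read S(22,6) = 163305339345225, S(22,7) = 602762379967440, S(22,8) = 1142399079991620.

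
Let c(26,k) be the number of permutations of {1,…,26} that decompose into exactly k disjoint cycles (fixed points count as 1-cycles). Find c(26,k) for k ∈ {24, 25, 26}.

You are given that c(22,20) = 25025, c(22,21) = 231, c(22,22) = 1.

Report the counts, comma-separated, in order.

50050, 325, 1

r23: T_23,21=22×231+25025=30107; T_23,22=22×1+231=253; T_23,23=22×0+1=1
r24: T_24,22=23×253+30107=35926; T_24,23=23×1+253=276; T_24,24=23×0+1=1
r25: T_25,23=24×276+35926=42550; T_25,24=24×1+276=300; T_25,25=24×0+1=1
r26: T_26,24=25×300+42550=50050; T_26,25=25×1+300=325; T_26,26=25×0+1=1
Read c(26,24) = 50050, c(26,25) = 325, c(26,26) = 1.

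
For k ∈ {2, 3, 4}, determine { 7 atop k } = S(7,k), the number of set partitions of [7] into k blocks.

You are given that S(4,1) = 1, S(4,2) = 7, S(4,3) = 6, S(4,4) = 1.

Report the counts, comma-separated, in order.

63, 301, 350

r5: T_5,1=1×1+0=1; T_5,2=2×7+1=15; T_5,3=3×6+7=25; T_5,4=4×1+6=10
r6: T_6,1=1×1+0=1; T_6,2=2×15+1=31; T_6,3=3×25+15=90; T_6,4=4×10+25=65
r7: T_7,2=2×31+1=63; T_7,3=3×90+31=301; T_7,4=4×65+90=350
Read S(7,2) = 63, S(7,3) = 301, S(7,4) = 350.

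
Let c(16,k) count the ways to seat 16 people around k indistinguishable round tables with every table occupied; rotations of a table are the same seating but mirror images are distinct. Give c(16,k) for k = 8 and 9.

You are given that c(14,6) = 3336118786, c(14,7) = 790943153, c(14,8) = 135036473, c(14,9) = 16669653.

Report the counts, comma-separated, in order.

54631129553, 8207628000

@15  (15,7):790943153·14+3336118786→14409322928, (15,8):135036473·14+790943153→2681453775, (15,9):16669653·14+135036473→368411615
@16  (16,8):2681453775·15+14409322928→54631129553, (16,9):368411615·15+2681453775→8207628000
Read c(16,8) = 54631129553, c(16,9) = 8207628000.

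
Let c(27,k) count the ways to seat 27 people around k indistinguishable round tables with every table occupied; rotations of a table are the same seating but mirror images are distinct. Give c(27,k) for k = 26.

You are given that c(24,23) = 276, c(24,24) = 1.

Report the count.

r25: T_25,24=24×1+276=300; T_25,25=24×0+1=1
r26: T_26,25=25×1+300=325; T_26,26=25×0+1=1
r27: T_27,26=26×1+325=351
Read c(27,26) = 351.

351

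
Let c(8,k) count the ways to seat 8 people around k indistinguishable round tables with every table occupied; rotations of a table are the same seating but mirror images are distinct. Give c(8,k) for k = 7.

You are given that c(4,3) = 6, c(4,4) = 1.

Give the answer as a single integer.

row 5: T[5][4]=4·1+6=10  T[5][5]=4·0+1=1
row 6: T[6][5]=5·1+10=15  T[6][6]=5·0+1=1
row 7: T[7][6]=6·1+15=21  T[7][7]=6·0+1=1
row 8: T[8][7]=7·1+21=28
Read c(8,7) = 28.

28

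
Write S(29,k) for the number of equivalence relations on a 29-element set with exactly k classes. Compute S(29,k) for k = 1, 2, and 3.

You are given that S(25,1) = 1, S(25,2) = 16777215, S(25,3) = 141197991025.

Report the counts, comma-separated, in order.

@26  (26,1):1·1+0→1, (26,2):16777215·2+1→33554431, (26,3):141197991025·3+16777215→423610750290
@27  (27,1):1·1+0→1, (27,2):33554431·2+1→67108863, (27,3):423610750290·3+33554431→1270865805301
@28  (28,1):1·1+0→1, (28,2):67108863·2+1→134217727, (28,3):1270865805301·3+67108863→3812664524766
@29  (29,1):1·1+0→1, (29,2):134217727·2+1→268435455, (29,3):3812664524766·3+134217727→11438127792025
Read S(29,1) = 1, S(29,2) = 268435455, S(29,3) = 11438127792025.

1, 268435455, 11438127792025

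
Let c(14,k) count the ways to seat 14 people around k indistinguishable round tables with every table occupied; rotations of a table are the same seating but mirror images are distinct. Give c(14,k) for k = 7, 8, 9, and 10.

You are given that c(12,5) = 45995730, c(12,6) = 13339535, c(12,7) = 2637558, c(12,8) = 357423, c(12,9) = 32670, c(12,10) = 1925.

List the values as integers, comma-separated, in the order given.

790943153, 135036473, 16669653, 1474473

i=13: T(13,6)=45995730+12·13339535=206070150 | T(13,7)=13339535+12·2637558=44990231 | T(13,8)=2637558+12·357423=6926634 | T(13,9)=357423+12·32670=749463 | T(13,10)=32670+12·1925=55770
i=14: T(14,7)=206070150+13·44990231=790943153 | T(14,8)=44990231+13·6926634=135036473 | T(14,9)=6926634+13·749463=16669653 | T(14,10)=749463+13·55770=1474473
Read c(14,7) = 790943153, c(14,8) = 135036473, c(14,9) = 16669653, c(14,10) = 1474473.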